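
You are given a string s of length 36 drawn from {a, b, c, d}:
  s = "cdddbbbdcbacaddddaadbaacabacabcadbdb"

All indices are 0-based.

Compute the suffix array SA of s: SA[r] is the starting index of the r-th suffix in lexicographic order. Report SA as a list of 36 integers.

[21, 17, 24, 28, 22, 26, 10, 18, 31, 12, 35, 20, 25, 9, 4, 5, 29, 33, 6, 23, 27, 30, 11, 8, 0, 16, 34, 19, 3, 32, 7, 15, 2, 14, 1, 13]

rank→(start, suffix):
  0 → (21, 'aacabacabcadbdb')
  1 → (17, 'aadbaacabacabcadbdb')
  2 → (24, 'abacabcadbdb')
  3 → (28, 'abcadbdb')
  4 → (22, 'acabacabcadbdb')
  5 → (26, 'acabcadbdb')
  6 → (10, 'acaddddaadbaacabacabcadbdb')
  7 → (18, 'adbaacabacabcadbdb')
  8 → (31, 'adbdb')
  9 → (12, 'addddaadbaacabacabcadbdb')
  10 → (35, 'b')
  11 → (20, 'baacabacabcadbdb')
  12 → (25, 'bacabcadbdb')
  13 → (9, 'bacaddddaadbaacabacabcadbdb')
  14 → (4, 'bbbdcbacaddddaadbaacabacabcadbdb')
  15 → (5, 'bbdcbacaddddaadbaacabacabcadbdb')
  16 → (29, 'bcadbdb')
  17 → (33, 'bdb')
  18 → (6, 'bdcbacaddddaadbaacabacabcadbdb')
  19 → (23, 'cabacabcadbdb')
  20 → (27, 'cabcadbdb')
  21 → (30, 'cadbdb')
  22 → (11, 'caddddaadbaacabacabcadbdb')
  23 → (8, 'cbacaddddaadbaacabacabcadbdb')
  24 → (0, 'cdddbbbdcbacaddddaadbaacabacabcadbdb')
  25 → (16, 'daadbaacabacabcadbdb')
  26 → (34, 'db')
  27 → (19, 'dbaacabacabcadbdb')
  28 → (3, 'dbbbdcbacaddddaadbaacabacabcadbdb')
  29 → (32, 'dbdb')
  30 → (7, 'dcbacaddddaadbaacabacabcadbdb')
  31 → (15, 'ddaadbaacabacabcadbdb')
  32 → (2, 'ddbbbdcbacaddddaadbaacabacabcadbdb')
  33 → (14, 'dddaadbaacabacabcadbdb')
  34 → (1, 'dddbbbdcbacaddddaadbaacabacabcadbdb')
  35 → (13, 'ddddaadbaacabacabcadbdb')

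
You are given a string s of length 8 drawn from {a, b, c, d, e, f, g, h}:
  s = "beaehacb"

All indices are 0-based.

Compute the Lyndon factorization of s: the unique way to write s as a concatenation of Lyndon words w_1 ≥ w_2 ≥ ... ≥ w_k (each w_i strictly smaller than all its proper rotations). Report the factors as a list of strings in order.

["be", "aeh", "acb"]

emit factor 1: 'be' (i=0, period=2)
emit factor 2: 'aeh' (i=2, period=3)
emit factor 3: 'acb' (i=5, period=3)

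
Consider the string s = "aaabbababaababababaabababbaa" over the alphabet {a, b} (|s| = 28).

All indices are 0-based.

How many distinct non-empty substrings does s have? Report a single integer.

rank | idx | suffix
   0 |  27 | a
   1 |  26 | aa
   2 |   0 | aaabbababaababababaabababbaa
   3 |   9 | aababababaabababbaa
   4 |  18 | aabababbaa
   5 |   1 | aabbababaababababaabababbaa
   6 |   7 | abaababababaabababbaa
   7 |  16 | abaabababbaa
   8 |   5 | ababaababababaabababbaa
   9 |  14 | ababaabababbaa
  10 |  12 | abababaabababbaa
  11 |  10 | ababababaabababbaa
  12 |  19 | abababbaa
  13 |  21 | ababbaa
  14 |  23 | abbaa
  15 |   2 | abbababaababababaabababbaa
  16 |  25 | baa
  17 |   8 | baababababaabababbaa
  18 |  17 | baabababbaa
  19 |   6 | babaababababaabababbaa
  20 |  15 | babaabababbaa
  21 |   4 | bababaababababaabababbaa
  22 |  13 | bababaabababbaa
  23 |  11 | babababaabababbaa
  24 |  20 | bababbaa
  25 |  22 | babbaa
  26 |  24 | bbaa
  27 |   3 | bbababaababababaabababbaa

SA = [27, 26, 0, 9, 18, 1, 7, 16, 5, 14, 12, 10, 19, 21, 23, 2, 25, 8, 17, 6, 15, 4, 13, 11, 20, 22, 24, 3]
[i] adj suffixes → lcp
  [1] 27/26 → 1 ('a')
  [2] 26/0 → 2 ('aa')
  [3] 0/9 → 2 ('aa')
  [4] 9/18 → 7 ('aababab')
  [5] 18/1 → 3 ('aab')
  [6] 1/7 → 1 ('a')
  [7] 7/16 → 9 ('abaababab')
  [8] 16/5 → 3 ('aba')
  [9] 5/14 → 11 ('ababaababab')
  [10] 14/12 → 5 ('ababa')
  [11] 12/10 → 7 ('abababa')
  [12] 10/19 → 6 ('ababab')
  [13] 19/21 → 4 ('abab')
  [14] 21/23 → 2 ('ab')
  [15] 23/2 → 4 ('abba')
  [16] 2/25 → 0 ('')
  [17] 25/8 → 3 ('baa')
  [18] 8/17 → 8 ('baababab')
  [19] 17/6 → 2 ('ba')
  [20] 6/15 → 10 ('babaababab')
  [21] 15/4 → 4 ('baba')
  [22] 4/13 → 12 ('bababaababab')
  [23] 13/11 → 6 ('bababa')
  [24] 11/20 → 5 ('babab')
  [25] 20/22 → 3 ('bab')
  [26] 22/24 → 1 ('b')
  [27] 24/3 → 3 ('bba')

n(n+1)/2 = 28·29/2 = 406
Σ LCP = 0 + 1 + 2 + 2 + 7 + 3 + 1 + 9 + 3 + 11 + 5 + 7 + 6 + 4 + 2 + 4 + 0 + 3 + 8 + 2 + 10 + 4 + 12 + 6 + 5 + 3 + 1 + 3 = 124
distinct = 406 − 124 = 282

282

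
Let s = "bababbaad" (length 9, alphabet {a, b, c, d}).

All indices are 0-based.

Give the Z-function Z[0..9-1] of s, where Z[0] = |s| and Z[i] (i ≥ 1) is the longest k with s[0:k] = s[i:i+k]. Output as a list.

Z[0]=9
i=1: outside box; Z[1]=0
i=2: outside box; Z[2]=3 grow→box=[2,5)
i=3: min(r-i=2, Z[1]=0)=0; Z[3]=0
i=4: min(r-i=1, Z[2]=3)=1; Z[4]=1
i=5: outside box; Z[5]=2 grow→box=[5,7)
i=6: min(r-i=1, Z[1]=0)=0; Z[6]=0
i=7: outside box; Z[7]=0
i=8: outside box; Z[8]=0

[9, 0, 3, 0, 1, 2, 0, 0, 0]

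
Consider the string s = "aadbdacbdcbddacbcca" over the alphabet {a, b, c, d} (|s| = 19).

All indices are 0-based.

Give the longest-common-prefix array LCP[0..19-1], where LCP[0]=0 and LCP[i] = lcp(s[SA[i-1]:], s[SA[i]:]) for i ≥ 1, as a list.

[0, 1, 1, 3, 1, 0, 1, 2, 2, 0, 1, 2, 3, 1, 0, 4, 1, 1, 1]

rank→(start, suffix):
  0 → (18, 'a')
  1 → (0, 'aadbdacbdcbddacbcca')
  2 → (13, 'acbcca')
  3 → (5, 'acbdcbddacbcca')
  4 → (1, 'adbdacbdcbddacbcca')
  5 → (15, 'bcca')
  6 → (3, 'bdacbdcbddacbcca')
  7 → (7, 'bdcbddacbcca')
  8 → (10, 'bddacbcca')
  9 → (17, 'ca')
  10 → (14, 'cbcca')
  11 → (6, 'cbdcbddacbcca')
  12 → (9, 'cbddacbcca')
  13 → (16, 'cca')
  14 → (12, 'dacbcca')
  15 → (4, 'dacbdcbddacbcca')
  16 → (2, 'dbdacbdcbddacbcca')
  17 → (8, 'dcbddacbcca')
  18 → (11, 'ddacbcca')

SA = [18, 0, 13, 5, 1, 15, 3, 7, 10, 17, 14, 6, 9, 16, 12, 4, 2, 8, 11]
rank  pair      lcp
   1  s[18:],s[0:]  1  'a'
   2  s[0:],s[13:]  1  'a'
   3  s[13:],s[5:]  3  'acb'
   4  s[5:],s[1:]  1  'a'
   5  s[1:],s[15:]  0  ''
   6  s[15:],s[3:]  1  'b'
   7  s[3:],s[7:]  2  'bd'
   8  s[7:],s[10:]  2  'bd'
   9  s[10:],s[17:]  0  ''
  10  s[17:],s[14:]  1  'c'
  11  s[14:],s[6:]  2  'cb'
  12  s[6:],s[9:]  3  'cbd'
  13  s[9:],s[16:]  1  'c'
  14  s[16:],s[12:]  0  ''
  15  s[12:],s[4:]  4  'dacb'
  16  s[4:],s[2:]  1  'd'
  17  s[2:],s[8:]  1  'd'
  18  s[8:],s[11:]  1  'd'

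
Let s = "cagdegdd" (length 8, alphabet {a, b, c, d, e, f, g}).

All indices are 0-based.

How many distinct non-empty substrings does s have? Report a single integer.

sorted suffixes:
  #0 SA[0]=1  'agdegdd'
  #1 SA[1]=0  'cagdegdd'
  #2 SA[2]=7  'd'
  #3 SA[3]=6  'dd'
  #4 SA[4]=3  'degdd'
  #5 SA[5]=4  'egdd'
  #6 SA[6]=5  'gdd'
  #7 SA[7]=2  'gdegdd'

SA = [1, 0, 7, 6, 3, 4, 5, 2]
i: (SA[i-1],SA[i]) lcp shared
  1: (1,0) 0 ''
  2: (0,7) 0 ''
  3: (7,6) 1 'd'
  4: (6,3) 1 'd'
  5: (3,4) 0 ''
  6: (4,5) 0 ''
  7: (5,2) 2 'gd'

n(n+1)/2 = 8·9/2 = 36
Σ LCP = 0 + 0 + 0 + 1 + 1 + 0 + 0 + 2 = 4
distinct = 36 − 4 = 32

32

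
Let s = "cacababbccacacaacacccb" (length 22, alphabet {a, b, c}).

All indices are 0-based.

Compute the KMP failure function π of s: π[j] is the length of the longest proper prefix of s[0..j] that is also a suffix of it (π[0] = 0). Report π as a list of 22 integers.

[0, 0, 1, 2, 0, 0, 0, 0, 1, 1, 2, 3, 4, 3, 4, 0, 1, 2, 3, 1, 1, 0]

π[0] = 0
j=1 s[j]='a': π[1]=0 (border '')
j=2 s[j]='c': π[2]=1 (border 'c')
j=3 s[j]='a': π[3]=2 (border 'ca')
j=4 s[j]='b': k: 2→0; π[4]=0 (border '')
j=5 s[j]='a': π[5]=0 (border '')
j=6 s[j]='b': π[6]=0 (border '')
j=7 s[j]='b': π[7]=0 (border '')
j=8 s[j]='c': π[8]=1 (border 'c')
j=9 s[j]='c': k: 1→0; π[9]=1 (border 'c')
j=10 s[j]='a': π[10]=2 (border 'ca')
j=11 s[j]='c': π[11]=3 (border 'cac')
j=12 s[j]='a': π[12]=4 (border 'caca')
j=13 s[j]='c': k: 4→2; π[13]=3 (border 'cac')
j=14 s[j]='a': π[14]=4 (border 'caca')
j=15 s[j]='a': k: 4→2→0; π[15]=0 (border '')
j=16 s[j]='c': π[16]=1 (border 'c')
j=17 s[j]='a': π[17]=2 (border 'ca')
j=18 s[j]='c': π[18]=3 (border 'cac')
j=19 s[j]='c': k: 3→1→0; π[19]=1 (border 'c')
j=20 s[j]='c': k: 1→0; π[20]=1 (border 'c')
j=21 s[j]='b': k: 1→0; π[21]=0 (border '')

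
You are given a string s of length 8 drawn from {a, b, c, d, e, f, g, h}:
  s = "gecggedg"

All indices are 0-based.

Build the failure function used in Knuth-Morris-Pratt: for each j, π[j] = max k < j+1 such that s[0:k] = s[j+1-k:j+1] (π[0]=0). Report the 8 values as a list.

[0, 0, 0, 1, 1, 2, 0, 1]

π[0] = 0
j=1 s[j]='e': π[1]=0 (border '')
j=2 s[j]='c': π[2]=0 (border '')
j=3 s[j]='g': π[3]=1 (border 'g')
j=4 s[j]='g': k: 1→0; π[4]=1 (border 'g')
j=5 s[j]='e': π[5]=2 (border 'ge')
j=6 s[j]='d': k: 2→0; π[6]=0 (border '')
j=7 s[j]='g': π[7]=1 (border 'g')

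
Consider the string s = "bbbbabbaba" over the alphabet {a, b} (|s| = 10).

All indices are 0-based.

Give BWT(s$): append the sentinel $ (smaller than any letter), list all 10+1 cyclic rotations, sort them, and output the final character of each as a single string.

abbbabbabb$

rank  rotation     last
    0  $bbbbabbaba  a
    1  a$bbbbabbab  b
    2  aba$bbbbabb  b
    3  abbaba$bbbb  b
    4  ba$bbbbabba  a
    5  baba$bbbbab  b
    6  babbaba$bbb  b
    7  bbaba$bbbba  a
    8  bbabbaba$bb  b
    9  bbbabbaba$b  b
   10  bbbbabbaba$  $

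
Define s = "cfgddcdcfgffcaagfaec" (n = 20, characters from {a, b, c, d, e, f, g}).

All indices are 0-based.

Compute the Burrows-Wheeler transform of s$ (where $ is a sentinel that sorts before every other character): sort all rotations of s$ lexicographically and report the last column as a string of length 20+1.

rank  rotation               last
    0  $cfgddcdcfgffcaagfaec  c
    1  aagfaec$cfgddcdcfgffc  c
    2  aec$cfgddcdcfgffcaagf  f
    3  agfaec$cfgddcdcfgffca  a
    4  c$cfgddcdcfgffcaagfae  e
    5  caagfaec$cfgddcdcfgff  f
    6  cdcfgffcaagfaec$cfgdd  d
    7  cfgddcdcfgffcaagfaec$  $
    8  cfgffcaagfaec$cfgddcd  d
    9  dcdcfgffcaagfaec$cfgd  d
   10  dcfgffcaagfaec$cfgddc  c
   11  ddcdcfgffcaagfaec$cfg  g
   12  ec$cfgddcdcfgffcaagfa  a
   13  faec$cfgddcdcfgffcaag  g
   14  fcaagfaec$cfgddcdcfgf  f
   15  ffcaagfaec$cfgddcdcfg  g
   16  fgddcdcfgffcaagfaec$c  c
   17  fgffcaagfaec$cfgddcdc  c
   18  gddcdcfgffcaagfaec$cf  f
   19  gfaec$cfgddcdcfgffcaa  a
   20  gffcaagfaec$cfgddcdcf  f

ccfaefd$ddcgagfgccfaf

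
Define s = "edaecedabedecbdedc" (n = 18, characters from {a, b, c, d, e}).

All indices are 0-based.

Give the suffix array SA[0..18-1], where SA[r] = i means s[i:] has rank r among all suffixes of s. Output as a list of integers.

[7, 2, 13, 8, 17, 12, 4, 6, 1, 16, 10, 14, 11, 3, 5, 0, 15, 9]

rank→(start, suffix):
  0 → (7, 'abedecbdedc')
  1 → (2, 'aecedabedecbdedc')
  2 → (13, 'bdedc')
  3 → (8, 'bedecbdedc')
  4 → (17, 'c')
  5 → (12, 'cbdedc')
  6 → (4, 'cedabedecbdedc')
  7 → (6, 'dabedecbdedc')
  8 → (1, 'daecedabedecbdedc')
  9 → (16, 'dc')
  10 → (10, 'decbdedc')
  11 → (14, 'dedc')
  12 → (11, 'ecbdedc')
  13 → (3, 'ecedabedecbdedc')
  14 → (5, 'edabedecbdedc')
  15 → (0, 'edaecedabedecbdedc')
  16 → (15, 'edc')
  17 → (9, 'edecbdedc')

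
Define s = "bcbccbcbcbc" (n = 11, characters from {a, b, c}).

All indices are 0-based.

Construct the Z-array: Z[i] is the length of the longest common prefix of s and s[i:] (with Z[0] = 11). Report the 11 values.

Z[0]=11
i=1: fresh scan; Z[1]=0
i=2: fresh scan; Z[2]=2 grow→box=[2,4)
i=3: min(r-i=1, Z[1]=0)=0; Z[3]=0
i=4: fresh scan; Z[4]=0
i=5: fresh scan; Z[5]=4 grow→box=[5,9)
i=6: min(r-i=3, Z[1]=0)=0; Z[6]=0
i=7: min(r-i=2, Z[2]=2)=2; Z[7]=4 grow→box=[7,11)
i=8: min(r-i=3, Z[1]=0)=0; Z[8]=0
i=9: min(r-i=2, Z[2]=2)=2; Z[9]=2
i=10: min(r-i=1, Z[3]=0)=0; Z[10]=0

[11, 0, 2, 0, 0, 4, 0, 4, 0, 2, 0]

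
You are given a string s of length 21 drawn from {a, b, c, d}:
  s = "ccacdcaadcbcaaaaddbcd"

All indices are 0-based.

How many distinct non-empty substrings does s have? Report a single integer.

sorted suffixes:
  #0 SA[0]=12  'aaaaddbcd'
  #1 SA[1]=13  'aaaddbcd'
  #2 SA[2]=6  'aadcbcaaaaddbcd'
  #3 SA[3]=14  'aaddbcd'
  #4 SA[4]=2  'acdcaadcbcaaaaddbcd'
  #5 SA[5]=7  'adcbcaaaaddbcd'
  #6 SA[6]=15  'addbcd'
  #7 SA[7]=10  'bcaaaaddbcd'
  #8 SA[8]=18  'bcd'
  #9 SA[9]=11  'caaaaddbcd'
  #10 SA[10]=5  'caadcbcaaaaddbcd'
  #11 SA[11]=1  'cacdcaadcbcaaaaddbcd'
  #12 SA[12]=9  'cbcaaaaddbcd'
  #13 SA[13]=0  'ccacdcaadcbcaaaaddbcd'
  #14 SA[14]=19  'cd'
  #15 SA[15]=3  'cdcaadcbcaaaaddbcd'
  #16 SA[16]=20  'd'
  #17 SA[17]=17  'dbcd'
  #18 SA[18]=4  'dcaadcbcaaaaddbcd'
  #19 SA[19]=8  'dcbcaaaaddbcd'
  #20 SA[20]=16  'ddbcd'

SA = [12, 13, 6, 14, 2, 7, 15, 10, 18, 11, 5, 1, 9, 0, 19, 3, 20, 17, 4, 8, 16]
rank  pair      lcp
   1  s[12:],s[13:]  3  'aaa'
   2  s[13:],s[6:]  2  'aa'
   3  s[6:],s[14:]  3  'aad'
   4  s[14:],s[2:]  1  'a'
   5  s[2:],s[7:]  1  'a'
   6  s[7:],s[15:]  2  'ad'
   7  s[15:],s[10:]  0  ''
   8  s[10:],s[18:]  2  'bc'
   9  s[18:],s[11:]  0  ''
  10  s[11:],s[5:]  3  'caa'
  11  s[5:],s[1:]  2  'ca'
  12  s[1:],s[9:]  1  'c'
  13  s[9:],s[0:]  1  'c'
  14  s[0:],s[19:]  1  'c'
  15  s[19:],s[3:]  2  'cd'
  16  s[3:],s[20:]  0  ''
  17  s[20:],s[17:]  1  'd'
  18  s[17:],s[4:]  1  'd'
  19  s[4:],s[8:]  2  'dc'
  20  s[8:],s[16:]  1  'd'

n(n+1)/2 = 21·22/2 = 231
Σ LCP = 0 + 3 + 2 + 3 + 1 + 1 + 2 + 0 + 2 + 0 + 3 + 2 + 1 + 1 + 1 + 2 + 0 + 1 + 1 + 2 + 1 = 29
distinct = 231 − 29 = 202

202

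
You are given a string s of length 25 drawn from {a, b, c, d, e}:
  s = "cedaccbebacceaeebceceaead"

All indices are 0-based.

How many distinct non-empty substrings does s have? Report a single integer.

292

sorted suffixes:
  #0 SA[0]=3  'accbebacceaeebceceaead'
  #1 SA[1]=9  'acceaeebceceaead'
  #2 SA[2]=23  'ad'
  #3 SA[3]=21  'aead'
  #4 SA[4]=13  'aeebceceaead'
  #5 SA[5]=8  'bacceaeebceceaead'
  #6 SA[6]=16  'bceceaead'
  #7 SA[7]=6  'bebacceaeebceceaead'
  #8 SA[8]=5  'cbebacceaeebceceaead'
  #9 SA[9]=4  'ccbebacceaeebceceaead'
  #10 SA[10]=10  'cceaeebceceaead'
  #11 SA[11]=19  'ceaead'
  #12 SA[12]=11  'ceaeebceceaead'
  #13 SA[13]=17  'ceceaead'
  #14 SA[14]=0  'cedaccbebacceaeebceceaead'
  #15 SA[15]=24  'd'
  #16 SA[16]=2  'daccbebacceaeebceceaead'
  #17 SA[17]=22  'ead'
  #18 SA[18]=20  'eaead'
  #19 SA[19]=12  'eaeebceceaead'
  #20 SA[20]=7  'ebacceaeebceceaead'
  #21 SA[21]=15  'ebceceaead'
  #22 SA[22]=18  'eceaead'
  #23 SA[23]=1  'edaccbebacceaeebceceaead'
  #24 SA[24]=14  'eebceceaead'

SA = [3, 9, 23, 21, 13, 8, 16, 6, 5, 4, 10, 19, 11, 17, 0, 24, 2, 22, 20, 12, 7, 15, 18, 1, 14]
[i] adj suffixes → lcp
  [1] 3/9 → 3 ('acc')
  [2] 9/23 → 1 ('a')
  [3] 23/21 → 1 ('a')
  [4] 21/13 → 2 ('ae')
  [5] 13/8 → 0 ('')
  [6] 8/16 → 1 ('b')
  [7] 16/6 → 1 ('b')
  [8] 6/5 → 0 ('')
  [9] 5/4 → 1 ('c')
  [10] 4/10 → 2 ('cc')
  [11] 10/19 → 1 ('c')
  [12] 19/11 → 4 ('ceae')
  [13] 11/17 → 2 ('ce')
  [14] 17/0 → 2 ('ce')
  [15] 0/24 → 0 ('')
  [16] 24/2 → 1 ('d')
  [17] 2/22 → 0 ('')
  [18] 22/20 → 2 ('ea')
  [19] 20/12 → 3 ('eae')
  [20] 12/7 → 1 ('e')
  [21] 7/15 → 2 ('eb')
  [22] 15/18 → 1 ('e')
  [23] 18/1 → 1 ('e')
  [24] 1/14 → 1 ('e')

n(n+1)/2 = 25·26/2 = 325
Σ LCP = 0 + 3 + 1 + 1 + 2 + 0 + 1 + 1 + 0 + 1 + 2 + 1 + 4 + 2 + 2 + 0 + 1 + 0 + 2 + 3 + 1 + 2 + 1 + 1 + 1 = 33
distinct = 325 − 33 = 292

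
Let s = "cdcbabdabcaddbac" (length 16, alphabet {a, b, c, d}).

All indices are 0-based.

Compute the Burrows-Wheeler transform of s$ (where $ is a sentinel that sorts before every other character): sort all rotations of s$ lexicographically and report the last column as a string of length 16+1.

rank  rotation           last
    0  $cdcbabdabcaddbac  c
    1  abcaddbac$cdcbabd  d
    2  abdabcaddbac$cdcb  b
    3  ac$cdcbabdabcaddb  b
    4  addbac$cdcbabdabc  c
    5  babdabcaddbac$cdc  c
    6  bac$cdcbabdabcadd  d
    7  bcaddbac$cdcbabda  a
    8  bdabcaddbac$cdcba  a
    9  c$cdcbabdabcaddba  a
   10  caddbac$cdcbabdab  b
   11  cbabdabcaddbac$cd  d
   12  cdcbabdabcaddbac$  $
   13  dabcaddbac$cdcbab  b
   14  dbac$cdcbabdabcad  d
   15  dcbabdabcaddbac$c  c
   16  ddbac$cdcbabdabca  a

cdbbccdaaabd$bdca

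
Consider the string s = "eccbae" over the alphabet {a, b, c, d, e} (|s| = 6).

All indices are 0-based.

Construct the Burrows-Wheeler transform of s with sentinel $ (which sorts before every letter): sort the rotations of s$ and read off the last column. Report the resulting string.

ebccea$

rank  rotation last
    0  $eccbae  e
    1  ae$eccb  b
    2  bae$ecc  c
    3  cbae$ec  c
    4  ccbae$e  e
    5  e$eccba  a
    6  eccbae$  $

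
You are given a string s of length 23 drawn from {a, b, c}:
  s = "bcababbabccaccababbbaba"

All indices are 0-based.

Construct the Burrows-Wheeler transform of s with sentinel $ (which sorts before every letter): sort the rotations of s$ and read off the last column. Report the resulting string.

rank  rotation                  last
    0  $bcababbabccaccababbbaba  a
    1  a$bcababbabccaccababbbab  b
    2  aba$bcababbabccaccababbb  b
    3  ababbabccaccababbbaba$bc  c
    4  ababbbaba$bcababbabccacc  c
    5  abbabccaccababbbaba$bcab  b
    6  abbbaba$bcababbabccaccab  b
    7  abccaccababbbaba$bcababb  b
    8  accababbbaba$bcababbabcc  c
    9  ba$bcababbabccaccababbba  a
   10  baba$bcababbabccaccababb  b
   11  babbabccaccababbbaba$bca  a
   12  babbbaba$bcababbabccacca  a
   13  babccaccababbbaba$bcabab  b
   14  bbaba$bcababbabccaccabab  b
   15  bbabccaccababbbaba$bcaba  a
   16  bbbaba$bcababbabccaccaba  a
   17  bcababbabccaccababbbaba$  $
   18  bccaccababbbaba$bcababba  a
   19  cababbabccaccababbbaba$b  b
   20  cababbbaba$bcababbabccac  c
   21  caccababbbaba$bcababbabc  c
   22  ccababbbaba$bcababbabcca  a
   23  ccaccababbbaba$bcababbab  b

abbccbbbcabaabbaa$abccab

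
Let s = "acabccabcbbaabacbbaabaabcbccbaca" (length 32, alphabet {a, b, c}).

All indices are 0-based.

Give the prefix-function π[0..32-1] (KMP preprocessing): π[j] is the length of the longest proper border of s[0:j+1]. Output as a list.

[0, 0, 1, 0, 0, 0, 1, 0, 0, 0, 0, 1, 1, 0, 1, 2, 0, 0, 1, 1, 0, 1, 1, 0, 0, 0, 0, 0, 0, 1, 2, 3]

π[0] = 0
j=1 s[j]='c': π[1]=0 (border '')
j=2 s[j]='a': π[2]=1 (border 'a')
j=3 s[j]='b': k: 1→0; π[3]=0 (border '')
j=4 s[j]='c': π[4]=0 (border '')
j=5 s[j]='c': π[5]=0 (border '')
j=6 s[j]='a': π[6]=1 (border 'a')
j=7 s[j]='b': k: 1→0; π[7]=0 (border '')
j=8 s[j]='c': π[8]=0 (border '')
j=9 s[j]='b': π[9]=0 (border '')
j=10 s[j]='b': π[10]=0 (border '')
j=11 s[j]='a': π[11]=1 (border 'a')
j=12 s[j]='a': k: 1→0; π[12]=1 (border 'a')
j=13 s[j]='b': k: 1→0; π[13]=0 (border '')
j=14 s[j]='a': π[14]=1 (border 'a')
j=15 s[j]='c': π[15]=2 (border 'ac')
j=16 s[j]='b': k: 2→0; π[16]=0 (border '')
j=17 s[j]='b': π[17]=0 (border '')
j=18 s[j]='a': π[18]=1 (border 'a')
j=19 s[j]='a': k: 1→0; π[19]=1 (border 'a')
j=20 s[j]='b': k: 1→0; π[20]=0 (border '')
j=21 s[j]='a': π[21]=1 (border 'a')
j=22 s[j]='a': k: 1→0; π[22]=1 (border 'a')
j=23 s[j]='b': k: 1→0; π[23]=0 (border '')
j=24 s[j]='c': π[24]=0 (border '')
j=25 s[j]='b': π[25]=0 (border '')
j=26 s[j]='c': π[26]=0 (border '')
j=27 s[j]='c': π[27]=0 (border '')
j=28 s[j]='b': π[28]=0 (border '')
j=29 s[j]='a': π[29]=1 (border 'a')
j=30 s[j]='c': π[30]=2 (border 'ac')
j=31 s[j]='a': π[31]=3 (border 'aca')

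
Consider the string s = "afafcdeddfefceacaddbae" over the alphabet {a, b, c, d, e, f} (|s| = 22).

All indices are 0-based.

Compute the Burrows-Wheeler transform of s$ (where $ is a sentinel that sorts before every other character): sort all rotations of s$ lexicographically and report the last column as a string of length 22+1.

eecb$fdaffdaecdacdfaaed

rank  rotation                 last
    0  $afafcdeddfefceacaddbae  e
    1  acaddbae$afafcdeddfefce  e
    2  addbae$afafcdeddfefceac  c
    3  ae$afafcdeddfefceacaddb  b
    4  afafcdeddfefceacaddbae$  $
    5  afcdeddfefceacaddbae$af  f
    6  bae$afafcdeddfefceacadd  d
    7  caddbae$afafcdeddfefcea  a
    8  cdeddfefceacaddbae$afaf  f
    9  ceacaddbae$afafcdeddfef  f
   10  dbae$afafcdeddfefceacad  d
   11  ddbae$afafcdeddfefceaca  a
   12  ddfefceacaddbae$afafcde  e
   13  deddfefceacaddbae$afafc  c
   14  dfefceacaddbae$afafcded  d
   15  e$afafcdeddfefceacaddba  a
   16  eacaddbae$afafcdeddfefc  c
   17  eddfefceacaddbae$afafcd  d
   18  efceacaddbae$afafcdeddf  f
   19  fafcdeddfefceacaddbae$a  a
   20  fcdeddfefceacaddbae$afa  a
   21  fceacaddbae$afafcdeddfe  e
   22  fefceacaddbae$afafcdedd  d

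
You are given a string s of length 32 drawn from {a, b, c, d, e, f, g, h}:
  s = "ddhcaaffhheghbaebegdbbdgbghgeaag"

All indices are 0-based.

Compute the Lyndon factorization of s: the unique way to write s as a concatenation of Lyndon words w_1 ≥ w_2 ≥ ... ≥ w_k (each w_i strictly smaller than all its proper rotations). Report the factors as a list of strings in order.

["ddh", "c", "aaffhheghbaebegdbbdgbghgeaag"]

emit factor 1: 'ddh' (i=0, period=3)
emit factor 2: 'c' (i=3, period=1)
emit factor 3: 'aaffhheghbaebegdbbdgbghgeaag' (i=4, period=28)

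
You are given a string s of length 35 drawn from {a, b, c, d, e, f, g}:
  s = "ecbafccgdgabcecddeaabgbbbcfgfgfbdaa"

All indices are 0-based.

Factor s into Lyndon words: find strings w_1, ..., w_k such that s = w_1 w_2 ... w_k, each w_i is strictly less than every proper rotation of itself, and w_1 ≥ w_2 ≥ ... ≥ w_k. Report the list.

["e", "c", "b", "afccgdg", "abcecdde", "aabgbbbcfgfgfbd", "a", "a"]

emit factor 1: 'e' (i=0, period=1)
emit factor 2: 'c' (i=1, period=1)
emit factor 3: 'b' (i=2, period=1)
emit factor 4: 'afccgdg' (i=3, period=7)
emit factor 5: 'abcecdde' (i=10, period=8)
emit factor 6: 'aabgbbbcfgfgfbd' (i=18, period=15)
emit factor 7: 'a' (i=33, period=1)
emit factor 8: 'a' (i=34, period=1)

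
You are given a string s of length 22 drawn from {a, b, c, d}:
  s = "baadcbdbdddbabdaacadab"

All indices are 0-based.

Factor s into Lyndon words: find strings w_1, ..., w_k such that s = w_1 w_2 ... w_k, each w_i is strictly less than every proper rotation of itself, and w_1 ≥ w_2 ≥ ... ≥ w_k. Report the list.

["b", "aadcbdbdddbabd", "aacadab"]

emit factor 1: 'b' (i=0, period=1)
emit factor 2: 'aadcbdbdddbabd' (i=1, period=14)
emit factor 3: 'aacadab' (i=15, period=7)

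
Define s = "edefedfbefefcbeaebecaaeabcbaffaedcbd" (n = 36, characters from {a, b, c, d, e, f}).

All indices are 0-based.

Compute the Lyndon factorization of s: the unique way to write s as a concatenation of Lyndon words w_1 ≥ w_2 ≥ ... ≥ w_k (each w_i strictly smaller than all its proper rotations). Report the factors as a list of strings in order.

["e", "defedf", "befefc", "be", "aebec", "aaeabcbaffaedcbd"]

emit factor 1: 'e' (i=0, period=1)
emit factor 2: 'defedf' (i=1, period=6)
emit factor 3: 'befefc' (i=7, period=6)
emit factor 4: 'be' (i=13, period=2)
emit factor 5: 'aebec' (i=15, period=5)
emit factor 6: 'aaeabcbaffaedcbd' (i=20, period=16)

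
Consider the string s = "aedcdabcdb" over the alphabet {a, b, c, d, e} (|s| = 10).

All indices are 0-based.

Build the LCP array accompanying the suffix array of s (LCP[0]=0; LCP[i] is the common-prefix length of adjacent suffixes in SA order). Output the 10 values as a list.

sorted suffixes:
  #0 SA[0]=5  'abcdb'
  #1 SA[1]=0  'aedcdabcdb'
  #2 SA[2]=9  'b'
  #3 SA[3]=6  'bcdb'
  #4 SA[4]=3  'cdabcdb'
  #5 SA[5]=7  'cdb'
  #6 SA[6]=4  'dabcdb'
  #7 SA[7]=8  'db'
  #8 SA[8]=2  'dcdabcdb'
  #9 SA[9]=1  'edcdabcdb'

SA = [5, 0, 9, 6, 3, 7, 4, 8, 2, 1]
i: (SA[i-1],SA[i]) lcp shared
  1: (5,0) 1 'a'
  2: (0,9) 0 ''
  3: (9,6) 1 'b'
  4: (6,3) 0 ''
  5: (3,7) 2 'cd'
  6: (7,4) 0 ''
  7: (4,8) 1 'd'
  8: (8,2) 1 'd'
  9: (2,1) 0 ''

[0, 1, 0, 1, 0, 2, 0, 1, 1, 0]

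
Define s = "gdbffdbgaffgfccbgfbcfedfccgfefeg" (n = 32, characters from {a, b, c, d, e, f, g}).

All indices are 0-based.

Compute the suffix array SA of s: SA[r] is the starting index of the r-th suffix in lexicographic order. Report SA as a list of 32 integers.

rank | idx | suffix
   0 |   8 | affgfccbgfbcfedfccgfefeg
   1 |  18 | bcfedfccgfefeg
   2 |   2 | bffdbgaffgfccbgfbcfedfccgfefeg
   3 |   6 | bgaffgfccbgfbcfedfccgfefeg
   4 |  15 | bgfbcfedfccgfefeg
   5 |  14 | cbgfbcfedfccgfefeg
   6 |  13 | ccbgfbcfedfccgfefeg
   7 |  24 | ccgfefeg
   8 |  19 | cfedfccgfefeg
   9 |  25 | cgfefeg
  10 |   1 | dbffdbgaffgfccbgfbcfedfccgfefeg
  11 |   5 | dbgaffgfccbgfbcfedfccgfefeg
  12 |  22 | dfccgfefeg
  13 |  21 | edfccgfefeg
  14 |  28 | efeg
  15 |  30 | eg
  16 |  17 | fbcfedfccgfefeg
  17 |  12 | fccbgfbcfedfccgfefeg
  18 |  23 | fccgfefeg
  19 |   4 | fdbgaffgfccbgfbcfedfccgfefeg
  20 |  20 | fedfccgfefeg
  21 |  27 | fefeg
  22 |  29 | feg
  23 |   3 | ffdbgaffgfccbgfbcfedfccgfefeg
  24 |   9 | ffgfccbgfbcfedfccgfefeg
  25 |  10 | fgfccbgfbcfedfccgfefeg
  26 |  31 | g
  27 |   7 | gaffgfccbgfbcfedfccgfefeg
  28 |   0 | gdbffdbgaffgfccbgfbcfedfccgfefeg
  29 |  16 | gfbcfedfccgfefeg
  30 |  11 | gfccbgfbcfedfccgfefeg
  31 |  26 | gfefeg

[8, 18, 2, 6, 15, 14, 13, 24, 19, 25, 1, 5, 22, 21, 28, 30, 17, 12, 23, 4, 20, 27, 29, 3, 9, 10, 31, 7, 0, 16, 11, 26]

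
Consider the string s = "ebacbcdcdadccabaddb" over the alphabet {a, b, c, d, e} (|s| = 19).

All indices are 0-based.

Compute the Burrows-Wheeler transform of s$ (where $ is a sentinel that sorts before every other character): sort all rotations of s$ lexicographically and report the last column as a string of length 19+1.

bcbdbdeaccaddbcdaca$

rank  rotation              last
    0  $ebacbcdcdadccabaddb  b
    1  abaddb$ebacbcdcdadcc  c
    2  acbcdcdadccabaddb$eb  b
    3  adccabaddb$ebacbcdcd  d
    4  addb$ebacbcdcdadccab  b
    5  b$ebacbcdcdadccabadd  d
    6  bacbcdcdadccabaddb$e  e
    7  baddb$ebacbcdcdadcca  a
    8  bcdcdadccabaddb$ebac  c
    9  cabaddb$ebacbcdcdadc  c
   10  cbcdcdadccabaddb$eba  a
   11  ccabaddb$ebacbcdcdad  d
   12  cdadccabaddb$ebacbcd  d
   13  cdcdadccabaddb$ebacb  b
   14  dadccabaddb$ebacbcdc  c
   15  db$ebacbcdcdadccabad  d
   16  dccabaddb$ebacbcdcda  a
   17  dcdadccabaddb$ebacbc  c
   18  ddb$ebacbcdcdadccaba  a
   19  ebacbcdcdadccabaddb$  $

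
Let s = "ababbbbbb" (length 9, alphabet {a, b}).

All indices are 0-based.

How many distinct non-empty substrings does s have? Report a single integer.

27

sorted suffixes:
  #0 SA[0]=0  'ababbbbbb'
  #1 SA[1]=2  'abbbbbb'
  #2 SA[2]=8  'b'
  #3 SA[3]=1  'babbbbbb'
  #4 SA[4]=7  'bb'
  #5 SA[5]=6  'bbb'
  #6 SA[6]=5  'bbbb'
  #7 SA[7]=4  'bbbbb'
  #8 SA[8]=3  'bbbbbb'

SA = [0, 2, 8, 1, 7, 6, 5, 4, 3]
rank  pair      lcp
   1  s[0:],s[2:]  2  'ab'
   2  s[2:],s[8:]  0  ''
   3  s[8:],s[1:]  1  'b'
   4  s[1:],s[7:]  1  'b'
   5  s[7:],s[6:]  2  'bb'
   6  s[6:],s[5:]  3  'bbb'
   7  s[5:],s[4:]  4  'bbbb'
   8  s[4:],s[3:]  5  'bbbbb'

n(n+1)/2 = 9·10/2 = 45
Σ LCP = 0 + 2 + 0 + 1 + 1 + 2 + 3 + 4 + 5 = 18
distinct = 45 − 18 = 27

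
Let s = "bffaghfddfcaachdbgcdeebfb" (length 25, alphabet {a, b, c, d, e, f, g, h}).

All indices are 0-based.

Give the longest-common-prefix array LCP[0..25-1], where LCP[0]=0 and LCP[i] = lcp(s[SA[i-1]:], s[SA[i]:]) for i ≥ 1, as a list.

rank→(start, suffix):
  0 → (11, 'aachdbgcdeebfb')
  1 → (12, 'achdbgcdeebfb')
  2 → (3, 'aghfddfcaachdbgcdeebfb')
  3 → (24, 'b')
  4 → (22, 'bfb')
  5 → (0, 'bffaghfddfcaachdbgcdeebfb')
  6 → (16, 'bgcdeebfb')
  7 → (10, 'caachdbgcdeebfb')
  8 → (18, 'cdeebfb')
  9 → (13, 'chdbgcdeebfb')
  10 → (15, 'dbgcdeebfb')
  11 → (7, 'ddfcaachdbgcdeebfb')
  12 → (19, 'deebfb')
  13 → (8, 'dfcaachdbgcdeebfb')
  14 → (21, 'ebfb')
  15 → (20, 'eebfb')
  16 → (2, 'faghfddfcaachdbgcdeebfb')
  17 → (23, 'fb')
  18 → (9, 'fcaachdbgcdeebfb')
  19 → (6, 'fddfcaachdbgcdeebfb')
  20 → (1, 'ffaghfddfcaachdbgcdeebfb')
  21 → (17, 'gcdeebfb')
  22 → (4, 'ghfddfcaachdbgcdeebfb')
  23 → (14, 'hdbgcdeebfb')
  24 → (5, 'hfddfcaachdbgcdeebfb')

SA = [11, 12, 3, 24, 22, 0, 16, 10, 18, 13, 15, 7, 19, 8, 21, 20, 2, 23, 9, 6, 1, 17, 4, 14, 5]
i: (SA[i-1],SA[i]) lcp shared
  1: (11,12) 1 'a'
  2: (12,3) 1 'a'
  3: (3,24) 0 ''
  4: (24,22) 1 'b'
  5: (22,0) 2 'bf'
  6: (0,16) 1 'b'
  7: (16,10) 0 ''
  8: (10,18) 1 'c'
  9: (18,13) 1 'c'
  10: (13,15) 0 ''
  11: (15,7) 1 'd'
  12: (7,19) 1 'd'
  13: (19,8) 1 'd'
  14: (8,21) 0 ''
  15: (21,20) 1 'e'
  16: (20,2) 0 ''
  17: (2,23) 1 'f'
  18: (23,9) 1 'f'
  19: (9,6) 1 'f'
  20: (6,1) 1 'f'
  21: (1,17) 0 ''
  22: (17,4) 1 'g'
  23: (4,14) 0 ''
  24: (14,5) 1 'h'

[0, 1, 1, 0, 1, 2, 1, 0, 1, 1, 0, 1, 1, 1, 0, 1, 0, 1, 1, 1, 1, 0, 1, 0, 1]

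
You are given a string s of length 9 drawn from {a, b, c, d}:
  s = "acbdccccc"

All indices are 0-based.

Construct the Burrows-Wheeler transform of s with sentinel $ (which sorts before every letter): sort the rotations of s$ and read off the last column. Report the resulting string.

rank  rotation    last
    0  $acbdccccc  c
    1  acbdccccc$  $
    2  bdccccc$ac  c
    3  c$acbdcccc  c
    4  cbdccccc$a  a
    5  cc$acbdccc  c
    6  ccc$acbdcc  c
    7  cccc$acbdc  c
    8  ccccc$acbd  d
    9  dccccc$acb  b

c$ccacccdb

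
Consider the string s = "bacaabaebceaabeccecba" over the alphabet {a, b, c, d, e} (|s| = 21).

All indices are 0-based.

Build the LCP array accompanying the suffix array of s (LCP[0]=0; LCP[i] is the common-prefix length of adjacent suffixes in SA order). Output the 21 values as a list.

[0, 1, 3, 1, 2, 1, 1, 0, 2, 2, 1, 1, 0, 1, 1, 1, 2, 0, 1, 1, 2]

rank→(start, suffix):
  0 → (20, 'a')
  1 → (3, 'aabaebceaabeccecba')
  2 → (11, 'aabeccecba')
  3 → (4, 'abaebceaabeccecba')
  4 → (12, 'abeccecba')
  5 → (1, 'acaabaebceaabeccecba')
  6 → (6, 'aebceaabeccecba')
  7 → (19, 'ba')
  8 → (0, 'bacaabaebceaabeccecba')
  9 → (5, 'baebceaabeccecba')
  10 → (8, 'bceaabeccecba')
  11 → (13, 'beccecba')
  12 → (2, 'caabaebceaabeccecba')
  13 → (18, 'cba')
  14 → (15, 'ccecba')
  15 → (9, 'ceaabeccecba')
  16 → (16, 'cecba')
  17 → (10, 'eaabeccecba')
  18 → (7, 'ebceaabeccecba')
  19 → (17, 'ecba')
  20 → (14, 'eccecba')

SA = [20, 3, 11, 4, 12, 1, 6, 19, 0, 5, 8, 13, 2, 18, 15, 9, 16, 10, 7, 17, 14]
[i] adj suffixes → lcp
  [1] 20/3 → 1 ('a')
  [2] 3/11 → 3 ('aab')
  [3] 11/4 → 1 ('a')
  [4] 4/12 → 2 ('ab')
  [5] 12/1 → 1 ('a')
  [6] 1/6 → 1 ('a')
  [7] 6/19 → 0 ('')
  [8] 19/0 → 2 ('ba')
  [9] 0/5 → 2 ('ba')
  [10] 5/8 → 1 ('b')
  [11] 8/13 → 1 ('b')
  [12] 13/2 → 0 ('')
  [13] 2/18 → 1 ('c')
  [14] 18/15 → 1 ('c')
  [15] 15/9 → 1 ('c')
  [16] 9/16 → 2 ('ce')
  [17] 16/10 → 0 ('')
  [18] 10/7 → 1 ('e')
  [19] 7/17 → 1 ('e')
  [20] 17/14 → 2 ('ec')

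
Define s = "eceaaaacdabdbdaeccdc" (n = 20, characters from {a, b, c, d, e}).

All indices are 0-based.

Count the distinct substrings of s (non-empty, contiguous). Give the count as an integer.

rank | idx | suffix
   0 |   3 | aaaacdabdbdaeccdc
   1 |   4 | aaacdabdbdaeccdc
   2 |   5 | aacdabdbdaeccdc
   3 |   9 | abdbdaeccdc
   4 |   6 | acdabdbdaeccdc
   5 |  14 | aeccdc
   6 |  12 | bdaeccdc
   7 |  10 | bdbdaeccdc
   8 |  19 | c
   9 |  16 | ccdc
  10 |   7 | cdabdbdaeccdc
  11 |  17 | cdc
  12 |   1 | ceaaaacdabdbdaeccdc
  13 |   8 | dabdbdaeccdc
  14 |  13 | daeccdc
  15 |  11 | dbdaeccdc
  16 |  18 | dc
  17 |   2 | eaaaacdabdbdaeccdc
  18 |  15 | eccdc
  19 |   0 | eceaaaacdabdbdaeccdc

SA = [3, 4, 5, 9, 6, 14, 12, 10, 19, 16, 7, 17, 1, 8, 13, 11, 18, 2, 15, 0]
rank  pair      lcp
   1  s[3:],s[4:]  3  'aaa'
   2  s[4:],s[5:]  2  'aa'
   3  s[5:],s[9:]  1  'a'
   4  s[9:],s[6:]  1  'a'
   5  s[6:],s[14:]  1  'a'
   6  s[14:],s[12:]  0  ''
   7  s[12:],s[10:]  2  'bd'
   8  s[10:],s[19:]  0  ''
   9  s[19:],s[16:]  1  'c'
  10  s[16:],s[7:]  1  'c'
  11  s[7:],s[17:]  2  'cd'
  12  s[17:],s[1:]  1  'c'
  13  s[1:],s[8:]  0  ''
  14  s[8:],s[13:]  2  'da'
  15  s[13:],s[11:]  1  'd'
  16  s[11:],s[18:]  1  'd'
  17  s[18:],s[2:]  0  ''
  18  s[2:],s[15:]  1  'e'
  19  s[15:],s[0:]  2  'ec'

n(n+1)/2 = 20·21/2 = 210
Σ LCP = 0 + 3 + 2 + 1 + 1 + 1 + 0 + 2 + 0 + 1 + 1 + 2 + 1 + 0 + 2 + 1 + 1 + 0 + 1 + 2 = 22
distinct = 210 − 22 = 188

188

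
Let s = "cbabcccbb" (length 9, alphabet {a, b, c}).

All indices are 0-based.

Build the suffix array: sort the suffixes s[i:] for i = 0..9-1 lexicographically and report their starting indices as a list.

sorted suffixes:
  #0 SA[0]=2  'abcccbb'
  #1 SA[1]=8  'b'
  #2 SA[2]=1  'babcccbb'
  #3 SA[3]=7  'bb'
  #4 SA[4]=3  'bcccbb'
  #5 SA[5]=0  'cbabcccbb'
  #6 SA[6]=6  'cbb'
  #7 SA[7]=5  'ccbb'
  #8 SA[8]=4  'cccbb'

[2, 8, 1, 7, 3, 0, 6, 5, 4]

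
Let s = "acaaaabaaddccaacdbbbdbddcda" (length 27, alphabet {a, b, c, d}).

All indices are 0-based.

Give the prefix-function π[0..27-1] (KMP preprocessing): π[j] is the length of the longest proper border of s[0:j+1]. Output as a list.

[0, 0, 1, 1, 1, 1, 0, 1, 1, 0, 0, 0, 0, 1, 1, 2, 0, 0, 0, 0, 0, 0, 0, 0, 0, 0, 1]

π[0] = 0
j=1 s[j]='c': π[1]=0 (border '')
j=2 s[j]='a': π[2]=1 (border 'a')
j=3 s[j]='a': k: 1→0; π[3]=1 (border 'a')
j=4 s[j]='a': k: 1→0; π[4]=1 (border 'a')
j=5 s[j]='a': k: 1→0; π[5]=1 (border 'a')
j=6 s[j]='b': k: 1→0; π[6]=0 (border '')
j=7 s[j]='a': π[7]=1 (border 'a')
j=8 s[j]='a': k: 1→0; π[8]=1 (border 'a')
j=9 s[j]='d': k: 1→0; π[9]=0 (border '')
j=10 s[j]='d': π[10]=0 (border '')
j=11 s[j]='c': π[11]=0 (border '')
j=12 s[j]='c': π[12]=0 (border '')
j=13 s[j]='a': π[13]=1 (border 'a')
j=14 s[j]='a': k: 1→0; π[14]=1 (border 'a')
j=15 s[j]='c': π[15]=2 (border 'ac')
j=16 s[j]='d': k: 2→0; π[16]=0 (border '')
j=17 s[j]='b': π[17]=0 (border '')
j=18 s[j]='b': π[18]=0 (border '')
j=19 s[j]='b': π[19]=0 (border '')
j=20 s[j]='d': π[20]=0 (border '')
j=21 s[j]='b': π[21]=0 (border '')
j=22 s[j]='d': π[22]=0 (border '')
j=23 s[j]='d': π[23]=0 (border '')
j=24 s[j]='c': π[24]=0 (border '')
j=25 s[j]='d': π[25]=0 (border '')
j=26 s[j]='a': π[26]=1 (border 'a')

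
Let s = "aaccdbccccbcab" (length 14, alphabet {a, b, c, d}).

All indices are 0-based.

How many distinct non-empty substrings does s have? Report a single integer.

90

sorted suffixes:
  #0 SA[0]=0  'aaccdbccccbcab'
  #1 SA[1]=12  'ab'
  #2 SA[2]=1  'accdbccccbcab'
  #3 SA[3]=13  'b'
  #4 SA[4]=10  'bcab'
  #5 SA[5]=5  'bccccbcab'
  #6 SA[6]=11  'cab'
  #7 SA[7]=9  'cbcab'
  #8 SA[8]=8  'ccbcab'
  #9 SA[9]=7  'cccbcab'
  #10 SA[10]=6  'ccccbcab'
  #11 SA[11]=2  'ccdbccccbcab'
  #12 SA[12]=3  'cdbccccbcab'
  #13 SA[13]=4  'dbccccbcab'

SA = [0, 12, 1, 13, 10, 5, 11, 9, 8, 7, 6, 2, 3, 4]
i: (SA[i-1],SA[i]) lcp shared
  1: (0,12) 1 'a'
  2: (12,1) 1 'a'
  3: (1,13) 0 ''
  4: (13,10) 1 'b'
  5: (10,5) 2 'bc'
  6: (5,11) 0 ''
  7: (11,9) 1 'c'
  8: (9,8) 1 'c'
  9: (8,7) 2 'cc'
  10: (7,6) 3 'ccc'
  11: (6,2) 2 'cc'
  12: (2,3) 1 'c'
  13: (3,4) 0 ''

n(n+1)/2 = 14·15/2 = 105
Σ LCP = 0 + 1 + 1 + 0 + 1 + 2 + 0 + 1 + 1 + 2 + 3 + 2 + 1 + 0 = 15
distinct = 105 − 15 = 90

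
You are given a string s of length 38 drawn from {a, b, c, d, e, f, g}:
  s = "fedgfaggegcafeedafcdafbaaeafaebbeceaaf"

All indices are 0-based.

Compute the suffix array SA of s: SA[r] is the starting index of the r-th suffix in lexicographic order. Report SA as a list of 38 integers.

rank | idx | suffix
   0 |  23 | aaeafaebbeceaaf
   1 |  35 | aaf
   2 |  24 | aeafaebbeceaaf
   3 |  28 | aebbeceaaf
   4 |  36 | af
   5 |  26 | afaebbeceaaf
   6 |  20 | afbaaeafaebbeceaaf
   7 |  16 | afcdafbaaeafaebbeceaaf
   8 |  11 | afeedafcdafbaaeafaebbeceaaf
   9 |   5 | aggegcafeedafcdafbaaeafaebbeceaaf
  10 |  22 | baaeafaebbeceaaf
  11 |  30 | bbeceaaf
  12 |  31 | beceaaf
  13 |  10 | cafeedafcdafbaaeafaebbeceaaf
  14 |  18 | cdafbaaeafaebbeceaaf
  15 |  33 | ceaaf
  16 |  19 | dafbaaeafaebbeceaaf
  17 |  15 | dafcdafbaaeafaebbeceaaf
  18 |   2 | dgfaggegcafeedafcdafbaaeafaebbeceaaf
  19 |  34 | eaaf
  20 |  25 | eafaebbeceaaf
  21 |  29 | ebbeceaaf
  22 |  32 | eceaaf
  23 |  14 | edafcdafbaaeafaebbeceaaf
  24 |   1 | edgfaggegcafeedafcdafbaaeafaebbeceaaf
  25 |  13 | eedafcdafbaaeafaebbeceaaf
  26 |   8 | egcafeedafcdafbaaeafaebbeceaaf
  27 |  37 | f
  28 |  27 | faebbeceaaf
  29 |   4 | faggegcafeedafcdafbaaeafaebbeceaaf
  30 |  21 | fbaaeafaebbeceaaf
  31 |  17 | fcdafbaaeafaebbeceaaf
  32 |   0 | fedgfaggegcafeedafcdafbaaeafaebbeceaaf
  33 |  12 | feedafcdafbaaeafaebbeceaaf
  34 |   9 | gcafeedafcdafbaaeafaebbeceaaf
  35 |   7 | gegcafeedafcdafbaaeafaebbeceaaf
  36 |   3 | gfaggegcafeedafcdafbaaeafaebbeceaaf
  37 |   6 | ggegcafeedafcdafbaaeafaebbeceaaf

[23, 35, 24, 28, 36, 26, 20, 16, 11, 5, 22, 30, 31, 10, 18, 33, 19, 15, 2, 34, 25, 29, 32, 14, 1, 13, 8, 37, 27, 4, 21, 17, 0, 12, 9, 7, 3, 6]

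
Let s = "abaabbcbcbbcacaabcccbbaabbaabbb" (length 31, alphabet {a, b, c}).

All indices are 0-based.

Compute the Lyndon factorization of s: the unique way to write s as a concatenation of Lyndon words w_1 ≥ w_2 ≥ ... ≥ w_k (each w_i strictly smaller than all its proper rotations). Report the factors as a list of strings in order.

["ab", "aabbcbcbbcacaabcccbb", "aabbaabbb"]

emit factor 1: 'ab' (i=0, period=2)
emit factor 2: 'aabbcbcbbcacaabcccbb' (i=2, period=20)
emit factor 3: 'aabbaabbb' (i=22, period=9)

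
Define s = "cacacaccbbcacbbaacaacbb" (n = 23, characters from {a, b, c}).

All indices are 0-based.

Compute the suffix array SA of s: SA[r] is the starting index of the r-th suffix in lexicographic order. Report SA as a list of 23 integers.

sorted suffixes:
  #0 SA[0]=15  'aacaacbb'
  #1 SA[1]=18  'aacbb'
  #2 SA[2]=16  'acaacbb'
  #3 SA[3]=1  'acacaccbbcacbbaacaacbb'
  #4 SA[4]=3  'acaccbbcacbbaacaacbb'
  #5 SA[5]=19  'acbb'
  #6 SA[6]=11  'acbbaacaacbb'
  #7 SA[7]=5  'accbbcacbbaacaacbb'
  #8 SA[8]=22  'b'
  #9 SA[9]=14  'baacaacbb'
  #10 SA[10]=21  'bb'
  #11 SA[11]=13  'bbaacaacbb'
  #12 SA[12]=8  'bbcacbbaacaacbb'
  #13 SA[13]=9  'bcacbbaacaacbb'
  #14 SA[14]=17  'caacbb'
  #15 SA[15]=0  'cacacaccbbcacbbaacaacbb'
  #16 SA[16]=2  'cacaccbbcacbbaacaacbb'
  #17 SA[17]=10  'cacbbaacaacbb'
  #18 SA[18]=4  'caccbbcacbbaacaacbb'
  #19 SA[19]=20  'cbb'
  #20 SA[20]=12  'cbbaacaacbb'
  #21 SA[21]=7  'cbbcacbbaacaacbb'
  #22 SA[22]=6  'ccbbcacbbaacaacbb'

[15, 18, 16, 1, 3, 19, 11, 5, 22, 14, 21, 13, 8, 9, 17, 0, 2, 10, 4, 20, 12, 7, 6]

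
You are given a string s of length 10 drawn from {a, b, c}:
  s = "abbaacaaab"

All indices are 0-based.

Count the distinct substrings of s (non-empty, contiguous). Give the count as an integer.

45

rank | idx | suffix
   0 |   6 | aaab
   1 |   7 | aab
   2 |   3 | aacaaab
   3 |   8 | ab
   4 |   0 | abbaacaaab
   5 |   4 | acaaab
   6 |   9 | b
   7 |   2 | baacaaab
   8 |   1 | bbaacaaab
   9 |   5 | caaab

SA = [6, 7, 3, 8, 0, 4, 9, 2, 1, 5]
[i] adj suffixes → lcp
  [1] 6/7 → 2 ('aa')
  [2] 7/3 → 2 ('aa')
  [3] 3/8 → 1 ('a')
  [4] 8/0 → 2 ('ab')
  [5] 0/4 → 1 ('a')
  [6] 4/9 → 0 ('')
  [7] 9/2 → 1 ('b')
  [8] 2/1 → 1 ('b')
  [9] 1/5 → 0 ('')

n(n+1)/2 = 10·11/2 = 55
Σ LCP = 0 + 2 + 2 + 1 + 2 + 1 + 0 + 1 + 1 + 0 = 10
distinct = 55 − 10 = 45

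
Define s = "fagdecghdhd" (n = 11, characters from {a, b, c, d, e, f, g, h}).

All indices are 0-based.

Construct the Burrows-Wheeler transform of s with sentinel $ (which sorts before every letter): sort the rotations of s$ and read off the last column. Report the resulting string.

dfehghd$acdg

rank  rotation      last
    0  $fagdecghdhd  d
    1  agdecghdhd$f  f
    2  cghdhd$fagde  e
    3  d$fagdecghdh  h
    4  decghdhd$fag  g
    5  dhd$fagdecgh  h
    6  ecghdhd$fagd  d
    7  fagdecghdhd$  $
    8  gdecghdhd$fa  a
    9  ghdhd$fagdec  c
   10  hd$fagdecghd  d
   11  hdhd$fagdecg  g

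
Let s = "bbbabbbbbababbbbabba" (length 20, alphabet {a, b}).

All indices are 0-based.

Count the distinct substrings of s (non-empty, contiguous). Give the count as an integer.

145

sorted suffixes:
  #0 SA[0]=19  'a'
  #1 SA[1]=9  'ababbbbabba'
  #2 SA[2]=16  'abba'
  #3 SA[3]=11  'abbbbabba'
  #4 SA[4]=3  'abbbbbababbbbabba'
  #5 SA[5]=18  'ba'
  #6 SA[6]=8  'bababbbbabba'
  #7 SA[7]=15  'babba'
  #8 SA[8]=10  'babbbbabba'
  #9 SA[9]=2  'babbbbbababbbbabba'
  #10 SA[10]=17  'bba'
  #11 SA[11]=7  'bbababbbbabba'
  #12 SA[12]=14  'bbabba'
  #13 SA[13]=1  'bbabbbbbababbbbabba'
  #14 SA[14]=6  'bbbababbbbabba'
  #15 SA[15]=13  'bbbabba'
  #16 SA[16]=0  'bbbabbbbbababbbbabba'
  #17 SA[17]=5  'bbbbababbbbabba'
  #18 SA[18]=12  'bbbbabba'
  #19 SA[19]=4  'bbbbbababbbbabba'

SA = [19, 9, 16, 11, 3, 18, 8, 15, 10, 2, 17, 7, 14, 1, 6, 13, 0, 5, 12, 4]
[i] adj suffixes → lcp
  [1] 19/9 → 1 ('a')
  [2] 9/16 → 2 ('ab')
  [3] 16/11 → 3 ('abb')
  [4] 11/3 → 5 ('abbbb')
  [5] 3/18 → 0 ('')
  [6] 18/8 → 2 ('ba')
  [7] 8/15 → 3 ('bab')
  [8] 15/10 → 4 ('babb')
  [9] 10/2 → 6 ('babbbb')
  [10] 2/17 → 1 ('b')
  [11] 17/7 → 3 ('bba')
  [12] 7/14 → 4 ('bbab')
  [13] 14/1 → 5 ('bbabb')
  [14] 1/6 → 2 ('bb')
  [15] 6/13 → 5 ('bbbab')
  [16] 13/0 → 6 ('bbbabb')
  [17] 0/5 → 3 ('bbb')
  [18] 5/12 → 6 ('bbbbab')
  [19] 12/4 → 4 ('bbbb')

n(n+1)/2 = 20·21/2 = 210
Σ LCP = 0 + 1 + 2 + 3 + 5 + 0 + 2 + 3 + 4 + 6 + 1 + 3 + 4 + 5 + 2 + 5 + 6 + 3 + 6 + 4 = 65
distinct = 210 − 65 = 145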